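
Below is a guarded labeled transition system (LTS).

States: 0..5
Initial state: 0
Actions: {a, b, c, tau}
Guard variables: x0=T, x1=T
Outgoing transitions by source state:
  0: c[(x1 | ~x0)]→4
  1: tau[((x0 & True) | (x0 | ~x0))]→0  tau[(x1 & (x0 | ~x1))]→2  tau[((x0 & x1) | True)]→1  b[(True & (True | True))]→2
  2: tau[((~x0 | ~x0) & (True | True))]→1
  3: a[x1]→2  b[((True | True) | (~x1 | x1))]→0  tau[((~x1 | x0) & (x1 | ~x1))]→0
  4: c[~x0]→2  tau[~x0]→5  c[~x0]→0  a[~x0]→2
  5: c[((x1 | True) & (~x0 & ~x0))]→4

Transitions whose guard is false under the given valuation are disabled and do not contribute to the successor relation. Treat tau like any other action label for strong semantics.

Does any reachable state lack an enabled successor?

Answer: DEADLOCK at state 4

Trace:
Reachable = {0,4}
  0: c→4  [deg 1]
  4: ∅  [STUCK]
witness 4: c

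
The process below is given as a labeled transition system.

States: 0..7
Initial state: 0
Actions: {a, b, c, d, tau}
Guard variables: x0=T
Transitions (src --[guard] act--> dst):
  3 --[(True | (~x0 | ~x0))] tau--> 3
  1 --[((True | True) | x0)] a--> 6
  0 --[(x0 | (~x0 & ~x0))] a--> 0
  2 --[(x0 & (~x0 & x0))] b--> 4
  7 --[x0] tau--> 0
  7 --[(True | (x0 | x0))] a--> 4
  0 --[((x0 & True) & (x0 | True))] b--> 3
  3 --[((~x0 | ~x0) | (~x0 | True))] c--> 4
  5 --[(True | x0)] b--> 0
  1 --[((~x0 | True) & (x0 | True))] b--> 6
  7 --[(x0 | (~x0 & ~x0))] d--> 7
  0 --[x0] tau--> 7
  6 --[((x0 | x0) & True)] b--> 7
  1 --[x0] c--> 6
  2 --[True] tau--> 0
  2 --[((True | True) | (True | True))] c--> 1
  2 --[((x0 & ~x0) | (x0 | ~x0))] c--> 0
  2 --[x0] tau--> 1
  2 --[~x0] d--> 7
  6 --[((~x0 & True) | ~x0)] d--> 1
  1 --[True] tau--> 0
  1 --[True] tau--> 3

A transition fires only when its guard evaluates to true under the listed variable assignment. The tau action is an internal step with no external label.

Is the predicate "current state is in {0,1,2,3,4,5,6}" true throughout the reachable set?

Allowed set {0,1,2,3,4,5,6}
R = {0,3,4,7}
  0: ok
  3: ok
  4: ok
  7: VIOLATES
reach 7 via tau — violates

Answer: INVARIANT VIOLATED at state 7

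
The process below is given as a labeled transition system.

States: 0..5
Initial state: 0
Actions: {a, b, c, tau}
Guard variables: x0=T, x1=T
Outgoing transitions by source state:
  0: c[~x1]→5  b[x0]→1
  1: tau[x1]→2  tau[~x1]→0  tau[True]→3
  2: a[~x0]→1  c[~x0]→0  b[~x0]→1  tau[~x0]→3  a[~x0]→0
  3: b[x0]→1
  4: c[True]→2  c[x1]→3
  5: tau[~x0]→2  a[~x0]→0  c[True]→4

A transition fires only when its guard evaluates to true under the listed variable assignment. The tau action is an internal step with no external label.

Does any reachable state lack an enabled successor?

Answer: DEADLOCK at state 2

Working:
Reachable = {0,1,2,3}
  0: b→1  [1 out]
  1: tau→2  tau→3  [2 out]
  2: ∅  [STUCK]
  3: b→1  [1 out]
witness 2: b·tau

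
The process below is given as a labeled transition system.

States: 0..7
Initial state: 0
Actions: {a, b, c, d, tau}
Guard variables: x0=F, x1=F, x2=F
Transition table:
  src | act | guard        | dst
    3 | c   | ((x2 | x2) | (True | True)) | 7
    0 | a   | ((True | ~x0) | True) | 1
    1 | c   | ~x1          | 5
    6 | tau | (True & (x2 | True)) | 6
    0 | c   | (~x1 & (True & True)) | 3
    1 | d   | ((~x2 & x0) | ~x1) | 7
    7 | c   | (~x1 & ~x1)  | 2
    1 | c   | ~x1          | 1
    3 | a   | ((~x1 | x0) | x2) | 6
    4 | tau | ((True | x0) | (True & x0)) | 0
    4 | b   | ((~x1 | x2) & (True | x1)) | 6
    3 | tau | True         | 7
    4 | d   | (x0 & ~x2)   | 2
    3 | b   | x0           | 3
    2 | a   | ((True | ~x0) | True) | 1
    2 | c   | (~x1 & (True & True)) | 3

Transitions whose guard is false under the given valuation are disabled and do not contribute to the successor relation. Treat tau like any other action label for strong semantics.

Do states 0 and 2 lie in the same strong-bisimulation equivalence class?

Refine partition for ~:
  π0 = {{0,1,2,3,4,5,6,7}}
  π1 = {{0,2},{1},{3},{4},{5},{6},{7}}
Fixed point at round 2; 7 class(es).
[0]={0,2}  [2]={0,2}

Answer: BISIMILAR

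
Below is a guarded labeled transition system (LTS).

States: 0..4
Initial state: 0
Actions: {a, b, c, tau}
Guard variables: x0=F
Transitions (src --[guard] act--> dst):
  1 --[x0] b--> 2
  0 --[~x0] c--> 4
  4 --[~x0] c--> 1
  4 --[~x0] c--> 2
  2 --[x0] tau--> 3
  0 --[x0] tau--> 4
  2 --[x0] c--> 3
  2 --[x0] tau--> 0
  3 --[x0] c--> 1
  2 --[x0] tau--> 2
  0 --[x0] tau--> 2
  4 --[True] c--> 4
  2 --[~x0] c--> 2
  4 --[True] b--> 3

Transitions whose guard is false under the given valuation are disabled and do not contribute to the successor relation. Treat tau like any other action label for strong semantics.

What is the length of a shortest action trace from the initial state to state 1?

Answer: 2

Trace:
Layered search for 1:
  depth 0: {0}
  depth 1: {4}
  depth 2: {1,2,3}
1 enters at depth 2; path c·c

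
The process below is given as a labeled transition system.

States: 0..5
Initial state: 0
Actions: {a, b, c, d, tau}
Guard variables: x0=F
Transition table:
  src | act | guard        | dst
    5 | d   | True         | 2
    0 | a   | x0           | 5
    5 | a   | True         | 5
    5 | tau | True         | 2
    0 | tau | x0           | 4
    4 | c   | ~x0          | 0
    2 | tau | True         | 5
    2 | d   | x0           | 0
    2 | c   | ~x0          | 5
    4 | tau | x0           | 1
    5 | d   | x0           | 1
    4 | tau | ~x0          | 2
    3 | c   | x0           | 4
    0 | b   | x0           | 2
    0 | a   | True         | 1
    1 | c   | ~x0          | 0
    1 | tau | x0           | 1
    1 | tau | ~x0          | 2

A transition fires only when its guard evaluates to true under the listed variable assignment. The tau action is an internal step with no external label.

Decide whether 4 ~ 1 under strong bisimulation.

Answer: BISIMILAR

Analysis:
Compute ~ classes (split until stable):
  π0 = {{0,1,2,3,4,5}}
  π1 = {{0},{1,2,4},{3},{5}}
  π2 = {{0},{1,4},{2},{3},{5}}
5 equivalence class(es) (converged in 3)
class of 4: {1,4}; class of 1: {1,4}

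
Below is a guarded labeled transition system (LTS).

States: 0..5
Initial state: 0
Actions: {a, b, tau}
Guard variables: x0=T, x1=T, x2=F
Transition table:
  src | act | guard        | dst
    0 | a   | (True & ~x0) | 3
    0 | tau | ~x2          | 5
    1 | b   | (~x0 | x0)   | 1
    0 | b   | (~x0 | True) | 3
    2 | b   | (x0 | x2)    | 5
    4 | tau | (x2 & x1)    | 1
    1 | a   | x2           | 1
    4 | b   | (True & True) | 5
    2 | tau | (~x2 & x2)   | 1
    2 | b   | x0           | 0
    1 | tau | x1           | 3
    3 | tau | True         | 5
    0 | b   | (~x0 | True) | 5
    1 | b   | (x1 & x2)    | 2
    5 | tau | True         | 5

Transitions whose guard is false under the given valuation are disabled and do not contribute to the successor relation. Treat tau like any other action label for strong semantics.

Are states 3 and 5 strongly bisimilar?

Refine partition for ~:
  P[0] = {{0,1,2,3,4,5}}
  P[1] = {{0,1},{2,4},{3,5}}
  P[2] = {{0},{1},{2},{3,5},{4}}
5 equivalence class(es) (converged in 3)
[3]={3,5}  [5]={3,5}

Answer: BISIMILAR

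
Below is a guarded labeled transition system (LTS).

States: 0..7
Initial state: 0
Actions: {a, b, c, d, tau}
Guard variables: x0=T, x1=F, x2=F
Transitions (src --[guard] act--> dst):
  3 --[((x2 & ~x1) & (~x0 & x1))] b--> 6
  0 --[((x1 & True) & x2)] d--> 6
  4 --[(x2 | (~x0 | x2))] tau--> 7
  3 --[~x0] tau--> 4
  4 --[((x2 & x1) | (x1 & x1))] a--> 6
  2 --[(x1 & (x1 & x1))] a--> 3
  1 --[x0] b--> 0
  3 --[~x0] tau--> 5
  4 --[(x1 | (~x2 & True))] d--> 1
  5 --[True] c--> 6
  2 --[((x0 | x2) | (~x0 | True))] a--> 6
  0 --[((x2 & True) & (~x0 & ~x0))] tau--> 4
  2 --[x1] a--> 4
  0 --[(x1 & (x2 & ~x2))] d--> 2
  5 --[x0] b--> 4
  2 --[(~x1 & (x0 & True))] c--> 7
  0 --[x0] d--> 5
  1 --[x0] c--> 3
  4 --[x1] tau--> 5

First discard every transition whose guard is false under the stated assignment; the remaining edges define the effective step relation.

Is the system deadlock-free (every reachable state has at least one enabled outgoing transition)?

Answer: DEADLOCK at state 3

Working:
Reach set: {0,1,3,4,5,6}
  0: d→5  [1 out]
  1: b→0  c→3  [2 out]
  3: ∅  [no exit]
  4: d→1  [1 out]
  5: b→4  c→6  [2 out]
  6: ∅  [no exit]
Path to 3: d·b·d·c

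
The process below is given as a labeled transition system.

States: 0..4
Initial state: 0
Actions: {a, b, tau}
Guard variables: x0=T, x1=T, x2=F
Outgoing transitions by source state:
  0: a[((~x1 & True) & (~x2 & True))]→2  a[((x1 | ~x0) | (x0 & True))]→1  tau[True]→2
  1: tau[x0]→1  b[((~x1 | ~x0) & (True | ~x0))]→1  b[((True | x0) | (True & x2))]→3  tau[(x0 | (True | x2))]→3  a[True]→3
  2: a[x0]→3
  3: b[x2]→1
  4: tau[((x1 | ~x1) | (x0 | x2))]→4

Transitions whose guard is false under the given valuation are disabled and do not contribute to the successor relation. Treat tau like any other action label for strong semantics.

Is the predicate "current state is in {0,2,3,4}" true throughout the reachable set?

Answer: INVARIANT VIOLATED at state 1

Analysis:
Inv-set: {0,2,3,4}
R = {0,1,2,3}
  0: safe
  1: ✗ unsafe
  2: safe
  3: safe
reach 1 via a — violates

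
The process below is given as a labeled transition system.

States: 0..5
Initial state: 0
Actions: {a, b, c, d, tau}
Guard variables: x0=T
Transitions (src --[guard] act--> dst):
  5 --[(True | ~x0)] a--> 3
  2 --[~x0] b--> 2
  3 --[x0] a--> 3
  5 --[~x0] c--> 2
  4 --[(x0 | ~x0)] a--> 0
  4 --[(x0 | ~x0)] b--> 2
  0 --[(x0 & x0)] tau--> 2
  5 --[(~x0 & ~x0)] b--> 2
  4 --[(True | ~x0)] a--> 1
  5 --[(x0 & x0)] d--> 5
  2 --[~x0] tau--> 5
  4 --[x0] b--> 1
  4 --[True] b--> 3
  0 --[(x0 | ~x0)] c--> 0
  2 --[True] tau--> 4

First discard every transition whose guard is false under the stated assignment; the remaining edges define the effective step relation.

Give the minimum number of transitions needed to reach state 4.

Answer: 2

Working:
Layered search for 4:
  L0 = {0}
  L1 = {2}
  L2 = {4}
4 enters at depth 2; path tau·tau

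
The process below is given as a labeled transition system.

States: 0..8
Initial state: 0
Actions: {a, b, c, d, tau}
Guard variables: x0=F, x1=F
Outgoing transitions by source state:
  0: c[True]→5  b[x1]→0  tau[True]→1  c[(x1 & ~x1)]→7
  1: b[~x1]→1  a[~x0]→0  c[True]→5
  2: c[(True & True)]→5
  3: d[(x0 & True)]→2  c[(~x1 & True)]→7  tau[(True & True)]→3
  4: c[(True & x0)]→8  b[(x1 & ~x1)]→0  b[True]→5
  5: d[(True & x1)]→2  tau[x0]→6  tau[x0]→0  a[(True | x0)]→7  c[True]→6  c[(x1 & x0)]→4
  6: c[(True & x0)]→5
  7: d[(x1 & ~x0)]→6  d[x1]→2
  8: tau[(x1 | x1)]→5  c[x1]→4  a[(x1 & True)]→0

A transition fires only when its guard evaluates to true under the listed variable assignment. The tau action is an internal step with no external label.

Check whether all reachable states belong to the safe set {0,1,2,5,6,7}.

Answer: INVARIANT HOLDS

Analysis:
Inv-set: {0,1,2,5,6,7}
Reachable = {0,1,5,6,7}
  0: safe
  1: safe
  5: safe
  6: safe
  7: safe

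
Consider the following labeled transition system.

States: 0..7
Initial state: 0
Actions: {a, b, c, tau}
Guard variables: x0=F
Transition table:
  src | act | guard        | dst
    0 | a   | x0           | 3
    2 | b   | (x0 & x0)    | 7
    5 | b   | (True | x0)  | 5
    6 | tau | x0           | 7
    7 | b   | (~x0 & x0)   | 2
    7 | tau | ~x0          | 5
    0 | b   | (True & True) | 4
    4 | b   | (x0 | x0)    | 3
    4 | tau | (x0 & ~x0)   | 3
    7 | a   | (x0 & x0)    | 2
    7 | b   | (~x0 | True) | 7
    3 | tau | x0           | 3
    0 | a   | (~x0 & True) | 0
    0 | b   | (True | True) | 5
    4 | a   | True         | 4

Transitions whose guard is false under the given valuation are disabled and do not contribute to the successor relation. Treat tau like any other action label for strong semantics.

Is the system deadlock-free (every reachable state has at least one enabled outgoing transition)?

Answer: DEADLOCK-FREE

Analysis:
Reachable = {0,4,5}
  0: a→0  b→4  b→5  [deg 3]
  4: a→4  [deg 1]
  5: b→5  [deg 1]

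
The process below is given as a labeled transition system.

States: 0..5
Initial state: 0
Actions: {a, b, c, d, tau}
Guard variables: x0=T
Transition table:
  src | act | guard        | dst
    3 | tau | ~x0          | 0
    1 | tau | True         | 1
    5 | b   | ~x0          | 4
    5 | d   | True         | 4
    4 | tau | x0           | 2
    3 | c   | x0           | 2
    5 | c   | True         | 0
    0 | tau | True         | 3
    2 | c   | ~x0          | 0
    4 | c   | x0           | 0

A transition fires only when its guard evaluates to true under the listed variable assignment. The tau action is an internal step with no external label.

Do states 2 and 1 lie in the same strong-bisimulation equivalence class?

Answer: NOT BISIMILAR

Analysis:
Bisimulation quotient by refinement:
  P[0] = {{0,1,2,3,4,5}}
  P[1] = {{0,1},{2},{3},{4},{5}}
  P[2] = {{0},{1},{2},{3},{4},{5}}
Fixed point at round 3; 6 class(es).
[2]={2}  [1]={1}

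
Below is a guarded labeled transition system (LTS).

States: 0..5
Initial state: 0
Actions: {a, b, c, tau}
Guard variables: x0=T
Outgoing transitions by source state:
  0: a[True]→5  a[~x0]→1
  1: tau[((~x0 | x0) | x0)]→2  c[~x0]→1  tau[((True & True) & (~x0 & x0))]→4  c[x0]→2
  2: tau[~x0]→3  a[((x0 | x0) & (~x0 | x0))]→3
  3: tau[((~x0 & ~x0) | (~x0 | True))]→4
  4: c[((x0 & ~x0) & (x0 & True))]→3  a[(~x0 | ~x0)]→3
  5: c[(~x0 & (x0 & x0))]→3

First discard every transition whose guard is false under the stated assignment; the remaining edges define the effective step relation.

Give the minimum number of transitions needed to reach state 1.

Answer: UNREACHABLE

Trace:
Breadth-first toward 1:
  depth 0: {0}
  depth 1: {5}
1 never appears.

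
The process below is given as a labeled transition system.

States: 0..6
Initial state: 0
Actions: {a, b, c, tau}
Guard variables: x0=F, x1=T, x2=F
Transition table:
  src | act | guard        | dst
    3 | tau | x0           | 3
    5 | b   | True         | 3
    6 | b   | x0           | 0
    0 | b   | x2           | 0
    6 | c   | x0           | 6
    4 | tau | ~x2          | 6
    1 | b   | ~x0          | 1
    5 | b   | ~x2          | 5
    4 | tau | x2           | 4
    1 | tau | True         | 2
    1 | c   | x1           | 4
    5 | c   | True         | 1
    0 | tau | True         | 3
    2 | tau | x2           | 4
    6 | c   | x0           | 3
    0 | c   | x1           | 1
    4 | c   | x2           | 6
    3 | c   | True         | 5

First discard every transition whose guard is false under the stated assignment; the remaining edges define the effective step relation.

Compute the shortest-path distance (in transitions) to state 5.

BFS to 5:
  Layer 0: {0}
  Layer 1: {1,3}
  Layer 2: {2,4,5}
first hit 5 at d=2 via tau·c

Answer: 2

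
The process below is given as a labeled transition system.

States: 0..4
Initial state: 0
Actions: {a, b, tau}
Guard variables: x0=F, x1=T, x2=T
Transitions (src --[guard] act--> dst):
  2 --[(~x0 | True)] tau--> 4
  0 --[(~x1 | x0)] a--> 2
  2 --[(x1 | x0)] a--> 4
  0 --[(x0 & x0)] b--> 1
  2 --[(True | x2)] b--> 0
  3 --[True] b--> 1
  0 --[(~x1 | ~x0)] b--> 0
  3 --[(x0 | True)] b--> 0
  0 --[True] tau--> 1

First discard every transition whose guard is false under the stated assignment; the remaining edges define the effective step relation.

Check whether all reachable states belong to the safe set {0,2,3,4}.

Inv-set: {0,2,3,4}
Reach set: {0,1}
  0: ok
  1: outside
witness against invariant: tau → 1

Answer: INVARIANT VIOLATED at state 1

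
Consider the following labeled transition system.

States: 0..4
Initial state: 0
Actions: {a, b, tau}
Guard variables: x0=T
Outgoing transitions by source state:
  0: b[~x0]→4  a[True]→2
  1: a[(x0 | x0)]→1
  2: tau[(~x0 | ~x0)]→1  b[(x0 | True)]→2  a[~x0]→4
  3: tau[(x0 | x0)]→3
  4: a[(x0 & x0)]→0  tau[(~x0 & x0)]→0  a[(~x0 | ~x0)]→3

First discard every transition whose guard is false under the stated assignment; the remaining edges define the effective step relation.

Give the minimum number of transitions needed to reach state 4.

BFS to 4:
  L0 = {0}
  L1 = {2}
4 never appears.

Answer: UNREACHABLE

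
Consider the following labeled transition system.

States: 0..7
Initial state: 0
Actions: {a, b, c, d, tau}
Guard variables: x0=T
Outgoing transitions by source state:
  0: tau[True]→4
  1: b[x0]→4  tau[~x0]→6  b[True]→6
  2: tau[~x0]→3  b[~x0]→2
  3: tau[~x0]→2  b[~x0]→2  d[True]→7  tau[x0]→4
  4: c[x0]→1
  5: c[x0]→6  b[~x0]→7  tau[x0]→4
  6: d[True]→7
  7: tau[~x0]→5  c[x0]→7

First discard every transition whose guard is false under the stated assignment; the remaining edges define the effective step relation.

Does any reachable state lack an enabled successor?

Answer: DEADLOCK-FREE

Working:
Reach set: {0,1,4,6,7}
  0: tau→4  [1 out]
  1: b→4  b→6  [2 out]
  4: c→1  [1 out]
  6: d→7  [1 out]
  7: c→7  [1 out]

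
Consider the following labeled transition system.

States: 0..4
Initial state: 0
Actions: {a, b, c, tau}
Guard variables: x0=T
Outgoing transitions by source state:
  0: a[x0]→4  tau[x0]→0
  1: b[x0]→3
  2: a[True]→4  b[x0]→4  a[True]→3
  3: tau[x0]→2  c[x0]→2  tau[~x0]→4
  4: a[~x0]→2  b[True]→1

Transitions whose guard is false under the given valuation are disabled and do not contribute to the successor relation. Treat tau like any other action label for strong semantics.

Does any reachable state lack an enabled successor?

Answer: DEADLOCK-FREE

Working:
R = {0,1,2,3,4}
  0: a→4  tau→0  [2 exit(s)]
  1: b→3  [1 exit(s)]
  2: a→3  a→4  b→4  [3 exit(s)]
  3: c→2  tau→2  [2 exit(s)]
  4: b→1  [1 exit(s)]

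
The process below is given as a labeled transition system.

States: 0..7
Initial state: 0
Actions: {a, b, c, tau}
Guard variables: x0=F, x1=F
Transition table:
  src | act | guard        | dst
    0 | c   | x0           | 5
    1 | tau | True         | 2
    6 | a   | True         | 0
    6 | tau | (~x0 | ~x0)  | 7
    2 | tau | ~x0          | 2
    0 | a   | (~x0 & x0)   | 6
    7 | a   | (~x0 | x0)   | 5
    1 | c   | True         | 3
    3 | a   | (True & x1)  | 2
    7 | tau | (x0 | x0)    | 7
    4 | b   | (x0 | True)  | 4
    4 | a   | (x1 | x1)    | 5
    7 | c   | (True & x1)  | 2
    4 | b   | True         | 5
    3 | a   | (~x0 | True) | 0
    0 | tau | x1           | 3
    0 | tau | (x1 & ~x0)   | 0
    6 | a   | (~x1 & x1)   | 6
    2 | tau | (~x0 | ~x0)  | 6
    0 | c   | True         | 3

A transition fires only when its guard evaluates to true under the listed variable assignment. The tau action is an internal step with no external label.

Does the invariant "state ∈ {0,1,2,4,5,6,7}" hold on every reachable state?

Answer: INVARIANT VIOLATED at state 3

Trace:
Inv-set: {0,1,2,4,5,6,7}
Reachable = {0,3}
  0: safe
  3: VIOLATES
counterexample path to 3: c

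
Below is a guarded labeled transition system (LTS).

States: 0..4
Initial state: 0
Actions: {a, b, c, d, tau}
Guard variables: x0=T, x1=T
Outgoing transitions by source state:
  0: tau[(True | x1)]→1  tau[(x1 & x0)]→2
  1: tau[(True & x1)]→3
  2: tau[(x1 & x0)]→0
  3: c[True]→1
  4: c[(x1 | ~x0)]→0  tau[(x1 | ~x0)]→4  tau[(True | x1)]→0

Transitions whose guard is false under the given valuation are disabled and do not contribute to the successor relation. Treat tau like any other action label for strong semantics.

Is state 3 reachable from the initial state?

Answer: REACHABLE

Working:
After dropping false guards: 8 live edges.
L0 = {0}
L1 = {1,2}  total {0,1,2}
L2 = {3}  total {0,1,2,3}
Reach set: {0,1,2,3}
witness 3: tau·tau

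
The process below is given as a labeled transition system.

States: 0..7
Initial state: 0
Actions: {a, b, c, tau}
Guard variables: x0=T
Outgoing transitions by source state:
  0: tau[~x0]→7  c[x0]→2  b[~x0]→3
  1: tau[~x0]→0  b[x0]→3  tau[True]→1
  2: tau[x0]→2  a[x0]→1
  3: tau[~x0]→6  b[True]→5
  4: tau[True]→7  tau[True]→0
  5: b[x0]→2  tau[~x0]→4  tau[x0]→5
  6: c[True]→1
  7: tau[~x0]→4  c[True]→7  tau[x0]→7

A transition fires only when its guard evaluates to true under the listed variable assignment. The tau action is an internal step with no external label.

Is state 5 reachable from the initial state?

Answer: REACHABLE

Analysis:
After dropping false guards: 13 live edges.
L0 = {0}
L1 = {2}  now seen {0,2}
L2 = {1}  now seen {0,1,2}
L3 = {3}  now seen {0,1,2,3}
L4 = {5}  now seen {0,1,2,3,5}
Reach set: {0,1,2,3,5}
Path to 5: c·a·b·b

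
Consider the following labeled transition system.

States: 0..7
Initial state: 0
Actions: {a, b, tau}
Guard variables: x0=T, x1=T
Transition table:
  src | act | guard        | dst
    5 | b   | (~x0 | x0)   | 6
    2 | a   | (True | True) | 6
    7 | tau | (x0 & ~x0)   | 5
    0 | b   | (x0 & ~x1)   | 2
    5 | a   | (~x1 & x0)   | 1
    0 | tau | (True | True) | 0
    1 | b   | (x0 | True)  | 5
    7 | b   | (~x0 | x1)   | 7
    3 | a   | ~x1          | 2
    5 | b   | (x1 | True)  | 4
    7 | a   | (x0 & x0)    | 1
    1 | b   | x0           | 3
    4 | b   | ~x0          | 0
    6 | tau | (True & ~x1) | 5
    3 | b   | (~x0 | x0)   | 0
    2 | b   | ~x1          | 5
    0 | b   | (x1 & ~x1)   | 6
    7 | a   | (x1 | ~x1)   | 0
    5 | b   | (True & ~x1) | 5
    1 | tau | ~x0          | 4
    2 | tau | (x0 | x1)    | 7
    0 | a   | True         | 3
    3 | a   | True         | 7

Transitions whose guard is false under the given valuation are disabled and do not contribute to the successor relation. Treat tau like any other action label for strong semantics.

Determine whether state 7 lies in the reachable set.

13 transition(s) survive guard evaluation.
Layer 0: {0}
Layer 1: {3}  total {0,3}
Layer 2: {7}  total {0,3,7}
Layer 3: {1}  total {0,1,3,7}
Layer 4: {5}  total {0,1,3,5,7}
Layer 5: {4,6}  total {0,1,3,4,5,6,7}
R = {0,1,3,4,5,6,7}
witness 7: a·a

Answer: REACHABLE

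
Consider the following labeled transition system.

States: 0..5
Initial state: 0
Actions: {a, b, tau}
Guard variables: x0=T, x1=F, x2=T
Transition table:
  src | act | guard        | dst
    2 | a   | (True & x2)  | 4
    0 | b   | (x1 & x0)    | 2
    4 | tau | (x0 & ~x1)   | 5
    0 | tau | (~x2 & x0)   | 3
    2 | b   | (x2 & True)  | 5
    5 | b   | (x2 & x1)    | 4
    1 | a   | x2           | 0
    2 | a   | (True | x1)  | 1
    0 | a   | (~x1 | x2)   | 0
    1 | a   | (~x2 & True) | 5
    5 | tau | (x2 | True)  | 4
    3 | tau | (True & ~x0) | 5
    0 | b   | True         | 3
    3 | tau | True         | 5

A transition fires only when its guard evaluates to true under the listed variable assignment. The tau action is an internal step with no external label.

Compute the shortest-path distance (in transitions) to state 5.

Answer: 2

Working:
BFS to 5:
  L0 = {0}
  L1 = {3}
  L2 = {5}
depth(5)=2, e.g. b·tau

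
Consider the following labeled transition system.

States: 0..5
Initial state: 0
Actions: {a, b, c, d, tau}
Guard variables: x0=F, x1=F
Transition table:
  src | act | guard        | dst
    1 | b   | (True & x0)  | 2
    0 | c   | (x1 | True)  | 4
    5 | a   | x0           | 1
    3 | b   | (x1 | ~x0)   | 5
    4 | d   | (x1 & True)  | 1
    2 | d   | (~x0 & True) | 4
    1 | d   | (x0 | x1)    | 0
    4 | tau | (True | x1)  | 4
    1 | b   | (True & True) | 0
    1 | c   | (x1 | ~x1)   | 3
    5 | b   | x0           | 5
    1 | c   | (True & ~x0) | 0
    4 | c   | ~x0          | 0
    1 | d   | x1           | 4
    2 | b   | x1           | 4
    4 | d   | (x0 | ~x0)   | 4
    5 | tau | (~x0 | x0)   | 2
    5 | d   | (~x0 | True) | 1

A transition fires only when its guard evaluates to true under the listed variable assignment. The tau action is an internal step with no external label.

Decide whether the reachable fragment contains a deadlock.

Reach set: {0,4}
  0: c→4  [1 out]
  4: c→0  d→4  tau→4  [3 out]

Answer: DEADLOCK-FREE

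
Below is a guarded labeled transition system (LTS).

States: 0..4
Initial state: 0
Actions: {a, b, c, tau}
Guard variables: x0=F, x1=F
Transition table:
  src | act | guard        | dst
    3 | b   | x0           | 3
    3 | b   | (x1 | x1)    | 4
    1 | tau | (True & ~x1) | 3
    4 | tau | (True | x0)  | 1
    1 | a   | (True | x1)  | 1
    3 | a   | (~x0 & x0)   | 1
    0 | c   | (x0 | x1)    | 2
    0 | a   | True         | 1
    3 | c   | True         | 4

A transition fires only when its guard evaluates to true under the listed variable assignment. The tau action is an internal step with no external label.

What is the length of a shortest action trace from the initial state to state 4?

Breadth-first toward 4:
  L0 = {0}
  L1 = {1}
  L2 = {3}
  L3 = {4}
depth(4)=3, e.g. a·tau·c

Answer: 3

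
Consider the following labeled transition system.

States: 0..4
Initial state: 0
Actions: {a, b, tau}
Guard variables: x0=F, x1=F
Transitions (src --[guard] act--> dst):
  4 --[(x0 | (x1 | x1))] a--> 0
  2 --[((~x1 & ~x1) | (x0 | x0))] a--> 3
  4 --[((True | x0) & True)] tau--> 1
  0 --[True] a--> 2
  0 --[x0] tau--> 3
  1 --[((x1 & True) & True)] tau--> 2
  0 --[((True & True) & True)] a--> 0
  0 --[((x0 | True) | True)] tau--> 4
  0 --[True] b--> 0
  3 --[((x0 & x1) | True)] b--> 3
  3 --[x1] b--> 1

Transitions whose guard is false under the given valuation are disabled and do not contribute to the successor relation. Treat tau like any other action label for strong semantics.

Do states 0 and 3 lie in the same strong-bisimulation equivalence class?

Compute ~ classes (split until stable):
  π0 = {{0,1,2,3,4}}
  π1 = {{0},{1},{2},{3},{4}}
5 equivalence class(es) (converged in 2)
class of 0: {0}; class of 3: {3}

Answer: NOT BISIMILAR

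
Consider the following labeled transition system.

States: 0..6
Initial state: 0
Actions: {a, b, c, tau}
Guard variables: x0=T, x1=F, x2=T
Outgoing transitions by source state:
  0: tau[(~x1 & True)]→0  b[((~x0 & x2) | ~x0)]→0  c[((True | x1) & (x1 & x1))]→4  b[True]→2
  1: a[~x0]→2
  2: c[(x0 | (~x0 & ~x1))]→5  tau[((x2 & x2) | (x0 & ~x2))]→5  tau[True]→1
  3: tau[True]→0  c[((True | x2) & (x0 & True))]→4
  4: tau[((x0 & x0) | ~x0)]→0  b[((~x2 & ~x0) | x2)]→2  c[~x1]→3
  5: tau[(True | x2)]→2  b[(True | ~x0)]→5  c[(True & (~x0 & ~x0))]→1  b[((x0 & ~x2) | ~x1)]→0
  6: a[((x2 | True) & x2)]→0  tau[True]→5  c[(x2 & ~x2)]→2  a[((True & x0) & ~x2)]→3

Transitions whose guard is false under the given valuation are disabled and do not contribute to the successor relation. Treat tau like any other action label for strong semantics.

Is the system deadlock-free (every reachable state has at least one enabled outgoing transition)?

R = {0,1,2,5}
  0: b→2  tau→0  [2 out]
  1: ∅  [STUCK]
  2: c→5  tau→1  tau→5  [3 out]
  5: b→0  b→5  tau→2  [3 out]
trace reaching 1: b·tau

Answer: DEADLOCK at state 1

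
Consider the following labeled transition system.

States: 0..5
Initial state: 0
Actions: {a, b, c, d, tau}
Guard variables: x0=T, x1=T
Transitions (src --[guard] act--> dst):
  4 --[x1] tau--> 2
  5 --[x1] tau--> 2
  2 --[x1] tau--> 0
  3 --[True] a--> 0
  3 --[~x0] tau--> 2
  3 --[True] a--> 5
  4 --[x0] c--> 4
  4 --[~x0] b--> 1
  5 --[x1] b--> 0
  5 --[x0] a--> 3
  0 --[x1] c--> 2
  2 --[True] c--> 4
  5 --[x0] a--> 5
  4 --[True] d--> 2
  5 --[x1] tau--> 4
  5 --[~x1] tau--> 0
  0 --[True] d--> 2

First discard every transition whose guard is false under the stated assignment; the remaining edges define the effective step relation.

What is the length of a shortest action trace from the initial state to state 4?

Answer: 2

Analysis:
BFS to 4:
  depth 0: {0}
  depth 1: {2}
  depth 2: {4}
4 enters at depth 2; path c·c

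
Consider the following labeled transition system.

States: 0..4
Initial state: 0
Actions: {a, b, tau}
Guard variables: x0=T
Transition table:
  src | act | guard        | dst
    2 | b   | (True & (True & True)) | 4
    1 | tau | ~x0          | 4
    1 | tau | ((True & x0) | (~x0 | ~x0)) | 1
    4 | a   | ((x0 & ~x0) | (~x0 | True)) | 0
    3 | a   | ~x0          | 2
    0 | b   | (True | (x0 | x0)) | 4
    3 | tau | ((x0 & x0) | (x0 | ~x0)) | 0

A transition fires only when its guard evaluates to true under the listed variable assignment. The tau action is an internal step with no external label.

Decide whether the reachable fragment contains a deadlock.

Answer: DEADLOCK-FREE

Trace:
Reachable = {0,4}
  0: b→4  [1 exit(s)]
  4: a→0  [1 exit(s)]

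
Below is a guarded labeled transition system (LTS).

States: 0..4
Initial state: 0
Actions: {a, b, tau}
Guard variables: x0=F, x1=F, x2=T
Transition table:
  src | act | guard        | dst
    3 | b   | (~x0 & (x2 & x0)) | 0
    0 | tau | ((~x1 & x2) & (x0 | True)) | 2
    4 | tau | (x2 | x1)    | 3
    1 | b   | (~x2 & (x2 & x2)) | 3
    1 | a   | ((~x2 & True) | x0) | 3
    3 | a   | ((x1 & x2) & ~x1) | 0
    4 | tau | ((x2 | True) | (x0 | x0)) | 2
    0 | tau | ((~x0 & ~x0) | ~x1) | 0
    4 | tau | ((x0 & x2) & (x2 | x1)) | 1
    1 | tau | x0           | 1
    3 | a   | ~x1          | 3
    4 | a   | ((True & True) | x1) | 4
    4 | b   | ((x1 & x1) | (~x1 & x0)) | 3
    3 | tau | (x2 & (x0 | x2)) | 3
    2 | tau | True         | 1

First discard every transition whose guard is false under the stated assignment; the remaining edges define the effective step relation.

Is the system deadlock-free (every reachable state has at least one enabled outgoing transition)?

Answer: DEADLOCK at state 1

Trace:
Reach set: {0,1,2}
  0: tau→0  tau→2  [deg 2]
  1: ∅  [deadlock]
  2: tau→1  [deg 1]
trace reaching 1: tau·tau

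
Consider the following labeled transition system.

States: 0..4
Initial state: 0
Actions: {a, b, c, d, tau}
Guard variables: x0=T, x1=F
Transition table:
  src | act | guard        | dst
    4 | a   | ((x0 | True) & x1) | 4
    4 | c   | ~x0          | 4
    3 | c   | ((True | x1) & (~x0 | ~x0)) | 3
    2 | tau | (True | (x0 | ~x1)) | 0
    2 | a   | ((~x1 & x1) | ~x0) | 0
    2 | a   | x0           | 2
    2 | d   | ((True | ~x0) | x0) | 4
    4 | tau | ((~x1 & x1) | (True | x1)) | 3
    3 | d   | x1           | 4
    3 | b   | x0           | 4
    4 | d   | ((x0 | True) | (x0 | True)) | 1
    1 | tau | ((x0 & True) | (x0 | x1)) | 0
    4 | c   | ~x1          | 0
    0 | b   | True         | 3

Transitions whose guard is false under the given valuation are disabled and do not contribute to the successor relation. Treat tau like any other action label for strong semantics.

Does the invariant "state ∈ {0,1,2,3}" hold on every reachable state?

Allowed set {0,1,2,3}
R = {0,1,3,4}
  0: safe
  1: safe
  3: safe
  4: VIOLATES
reach 4 via b·b — violates

Answer: INVARIANT VIOLATED at state 4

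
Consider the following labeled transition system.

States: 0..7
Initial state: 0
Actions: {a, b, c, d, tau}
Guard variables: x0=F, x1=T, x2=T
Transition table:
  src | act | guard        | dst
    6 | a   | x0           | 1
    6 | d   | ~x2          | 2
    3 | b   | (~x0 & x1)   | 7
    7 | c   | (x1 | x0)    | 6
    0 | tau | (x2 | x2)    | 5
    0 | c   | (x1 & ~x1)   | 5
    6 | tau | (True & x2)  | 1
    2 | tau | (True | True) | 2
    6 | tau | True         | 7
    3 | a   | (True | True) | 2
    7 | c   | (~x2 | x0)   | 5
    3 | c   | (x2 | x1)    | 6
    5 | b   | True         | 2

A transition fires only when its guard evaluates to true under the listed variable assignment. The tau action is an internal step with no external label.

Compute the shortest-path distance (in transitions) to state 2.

BFS to 2:
  L0 = {0}
  L1 = {5}
  L2 = {2}
depth(2)=2, e.g. tau·b

Answer: 2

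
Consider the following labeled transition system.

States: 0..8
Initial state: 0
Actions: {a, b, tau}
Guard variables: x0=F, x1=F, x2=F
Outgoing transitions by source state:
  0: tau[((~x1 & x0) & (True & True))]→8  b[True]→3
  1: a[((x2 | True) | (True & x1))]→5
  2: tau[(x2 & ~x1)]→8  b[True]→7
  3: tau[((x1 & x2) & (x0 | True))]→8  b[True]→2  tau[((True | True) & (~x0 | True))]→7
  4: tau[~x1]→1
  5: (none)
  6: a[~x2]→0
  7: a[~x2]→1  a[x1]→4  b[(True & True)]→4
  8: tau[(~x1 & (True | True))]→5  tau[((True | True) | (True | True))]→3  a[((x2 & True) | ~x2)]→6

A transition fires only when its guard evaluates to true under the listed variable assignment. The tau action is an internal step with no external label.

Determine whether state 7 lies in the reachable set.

Answer: REACHABLE

Trace:
Guard filter leaves 12 enabled edge(s).
Layer 0: {0}
Layer 1: {3}  cumulative {0,3}
Layer 2: {2,7}  cumulative {0,2,3,7}
Layer 3: {1,4}  cumulative {0,1,2,3,4,7}
Layer 4: {5}  cumulative {0,1,2,3,4,5,7}
Reachable = {0,1,2,3,4,5,7}
trace reaching 7: b·tau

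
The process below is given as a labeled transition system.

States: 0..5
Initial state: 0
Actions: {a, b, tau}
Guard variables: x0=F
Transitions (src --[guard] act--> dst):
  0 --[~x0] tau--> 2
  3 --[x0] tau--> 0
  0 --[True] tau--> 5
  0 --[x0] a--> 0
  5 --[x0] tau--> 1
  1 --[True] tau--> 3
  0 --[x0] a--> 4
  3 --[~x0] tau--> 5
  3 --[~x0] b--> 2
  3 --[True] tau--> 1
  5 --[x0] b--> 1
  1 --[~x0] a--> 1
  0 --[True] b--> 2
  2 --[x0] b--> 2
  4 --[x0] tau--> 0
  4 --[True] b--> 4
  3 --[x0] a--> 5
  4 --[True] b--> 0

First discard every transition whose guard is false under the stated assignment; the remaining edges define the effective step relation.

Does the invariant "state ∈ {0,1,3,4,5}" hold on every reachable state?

Answer: INVARIANT VIOLATED at state 2

Trace:
Allowed set {0,1,3,4,5}
R = {0,2,5}
  0: ✓
  2: VIOLATES
  5: ✓
witness against invariant: tau → 2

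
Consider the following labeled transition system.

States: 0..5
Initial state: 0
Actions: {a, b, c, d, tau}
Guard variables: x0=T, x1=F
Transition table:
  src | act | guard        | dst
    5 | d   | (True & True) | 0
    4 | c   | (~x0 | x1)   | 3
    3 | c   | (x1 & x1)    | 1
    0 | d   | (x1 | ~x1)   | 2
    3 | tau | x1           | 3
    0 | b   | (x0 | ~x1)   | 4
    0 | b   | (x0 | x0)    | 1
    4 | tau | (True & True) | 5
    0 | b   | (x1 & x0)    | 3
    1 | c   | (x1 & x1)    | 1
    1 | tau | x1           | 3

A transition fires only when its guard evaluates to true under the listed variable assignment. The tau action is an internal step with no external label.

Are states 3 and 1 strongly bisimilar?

Refine partition for ~:
  P[0] = {{0,1,2,3,4,5}}
  P[1] = {{0},{1,2,3},{4},{5}}
Fixed point at round 2; 4 class(es).
class of 3: {1,2,3}; class of 1: {1,2,3}

Answer: BISIMILAR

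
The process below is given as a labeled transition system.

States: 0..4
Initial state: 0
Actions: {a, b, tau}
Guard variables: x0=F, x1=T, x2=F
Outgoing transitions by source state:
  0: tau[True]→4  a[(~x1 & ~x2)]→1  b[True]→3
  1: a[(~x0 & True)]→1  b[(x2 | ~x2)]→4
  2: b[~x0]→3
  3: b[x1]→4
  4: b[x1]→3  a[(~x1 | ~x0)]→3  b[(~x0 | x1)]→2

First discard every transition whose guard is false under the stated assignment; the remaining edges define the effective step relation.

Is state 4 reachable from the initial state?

After dropping false guards: 9 live edges.
Layer 0: {0}
Layer 1: {3,4}  total {0,3,4}
Layer 2: {2}  total {0,2,3,4}
R = {0,2,3,4}
witness 4: tau

Answer: REACHABLE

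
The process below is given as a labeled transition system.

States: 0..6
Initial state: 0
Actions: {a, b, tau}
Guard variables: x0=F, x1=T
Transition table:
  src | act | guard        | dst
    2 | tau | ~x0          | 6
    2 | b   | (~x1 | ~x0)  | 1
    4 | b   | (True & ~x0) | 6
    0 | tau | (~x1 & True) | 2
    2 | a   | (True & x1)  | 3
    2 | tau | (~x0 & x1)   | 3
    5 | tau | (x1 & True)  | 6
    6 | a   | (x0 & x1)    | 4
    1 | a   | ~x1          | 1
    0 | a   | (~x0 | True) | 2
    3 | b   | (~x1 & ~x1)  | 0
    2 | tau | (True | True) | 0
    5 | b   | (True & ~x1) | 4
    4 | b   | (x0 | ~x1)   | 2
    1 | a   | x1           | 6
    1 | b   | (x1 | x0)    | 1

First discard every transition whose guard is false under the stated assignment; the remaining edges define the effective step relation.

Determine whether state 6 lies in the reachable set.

10 transition(s) survive guard evaluation.
depth 0: {0}
depth 1: {2}  cumulative {0,2}
depth 2: {1,3,6}  cumulative {0,1,2,3,6}
R = {0,1,2,3,6}
witness 6: a·tau

Answer: REACHABLE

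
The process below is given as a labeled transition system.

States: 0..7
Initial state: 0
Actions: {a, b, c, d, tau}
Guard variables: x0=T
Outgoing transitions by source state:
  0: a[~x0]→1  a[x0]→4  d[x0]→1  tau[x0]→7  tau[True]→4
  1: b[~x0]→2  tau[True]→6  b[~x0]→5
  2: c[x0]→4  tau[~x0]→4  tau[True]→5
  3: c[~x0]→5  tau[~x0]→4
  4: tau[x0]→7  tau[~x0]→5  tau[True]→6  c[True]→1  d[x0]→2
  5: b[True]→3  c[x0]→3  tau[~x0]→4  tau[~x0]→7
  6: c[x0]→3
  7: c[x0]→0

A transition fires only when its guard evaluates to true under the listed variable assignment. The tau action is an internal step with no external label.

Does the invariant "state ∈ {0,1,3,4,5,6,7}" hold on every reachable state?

Answer: INVARIANT VIOLATED at state 2

Trace:
Safe = {0,1,3,4,5,6,7}
R = {0,1,2,3,4,5,6,7}
  0: ok
  1: ok
  2: VIOLATES
  3: ok
  4: ok
  5: ok
  6: ok
  7: ok
witness against invariant: a·d → 2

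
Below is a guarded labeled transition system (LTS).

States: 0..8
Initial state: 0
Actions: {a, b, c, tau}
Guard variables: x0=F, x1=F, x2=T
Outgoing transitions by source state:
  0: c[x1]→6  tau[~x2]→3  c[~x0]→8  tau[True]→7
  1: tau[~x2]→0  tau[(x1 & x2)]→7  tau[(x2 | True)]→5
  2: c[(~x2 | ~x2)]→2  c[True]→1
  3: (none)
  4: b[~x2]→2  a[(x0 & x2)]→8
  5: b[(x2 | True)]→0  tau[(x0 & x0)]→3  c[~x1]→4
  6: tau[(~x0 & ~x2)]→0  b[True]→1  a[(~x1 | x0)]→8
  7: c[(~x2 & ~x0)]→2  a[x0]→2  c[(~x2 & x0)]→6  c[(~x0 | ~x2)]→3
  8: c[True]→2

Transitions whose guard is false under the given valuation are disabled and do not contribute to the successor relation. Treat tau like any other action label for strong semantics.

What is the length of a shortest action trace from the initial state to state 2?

BFS to 2:
  L0 = {0}
  L1 = {7,8}
  L2 = {2,3}
depth(2)=2, e.g. c·c

Answer: 2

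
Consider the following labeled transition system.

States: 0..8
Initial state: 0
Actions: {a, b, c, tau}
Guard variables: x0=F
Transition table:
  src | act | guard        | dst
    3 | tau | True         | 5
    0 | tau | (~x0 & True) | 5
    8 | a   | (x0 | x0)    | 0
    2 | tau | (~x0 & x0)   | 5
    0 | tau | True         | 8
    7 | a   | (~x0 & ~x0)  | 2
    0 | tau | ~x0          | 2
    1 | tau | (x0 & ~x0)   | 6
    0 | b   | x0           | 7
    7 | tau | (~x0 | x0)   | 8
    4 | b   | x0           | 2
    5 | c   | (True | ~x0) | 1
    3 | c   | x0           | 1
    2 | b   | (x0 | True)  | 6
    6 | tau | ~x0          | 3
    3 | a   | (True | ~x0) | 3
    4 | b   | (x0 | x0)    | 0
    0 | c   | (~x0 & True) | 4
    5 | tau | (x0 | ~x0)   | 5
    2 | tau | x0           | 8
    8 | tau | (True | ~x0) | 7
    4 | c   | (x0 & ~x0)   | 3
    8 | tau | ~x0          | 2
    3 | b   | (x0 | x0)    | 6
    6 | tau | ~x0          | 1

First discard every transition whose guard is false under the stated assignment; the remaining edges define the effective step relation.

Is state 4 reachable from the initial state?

Answer: REACHABLE

Trace:
Guard filter leaves 15 enabled edge(s).
depth 0: {0}
depth 1: {2,4,5,8}  total {0,2,4,5,8}
depth 2: {1,6,7}  total {0,1,2,4,5,6,7,8}
depth 3: {3}  total {0,1,2,3,4,5,6,7,8}
Reach set: {0,1,2,3,4,5,6,7,8}
Path to 4: c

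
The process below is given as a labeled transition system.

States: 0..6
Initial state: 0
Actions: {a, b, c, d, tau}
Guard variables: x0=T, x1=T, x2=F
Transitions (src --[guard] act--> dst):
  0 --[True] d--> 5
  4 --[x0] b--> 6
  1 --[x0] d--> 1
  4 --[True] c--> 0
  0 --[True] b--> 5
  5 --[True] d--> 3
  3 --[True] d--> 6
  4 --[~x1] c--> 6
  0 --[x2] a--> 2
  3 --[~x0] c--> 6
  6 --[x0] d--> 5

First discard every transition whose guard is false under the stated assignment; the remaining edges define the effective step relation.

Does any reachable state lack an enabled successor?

Reach set: {0,3,5,6}
  0: b→5  d→5  [2 exit(s)]
  3: d→6  [1 exit(s)]
  5: d→3  [1 exit(s)]
  6: d→5  [1 exit(s)]

Answer: DEADLOCK-FREE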